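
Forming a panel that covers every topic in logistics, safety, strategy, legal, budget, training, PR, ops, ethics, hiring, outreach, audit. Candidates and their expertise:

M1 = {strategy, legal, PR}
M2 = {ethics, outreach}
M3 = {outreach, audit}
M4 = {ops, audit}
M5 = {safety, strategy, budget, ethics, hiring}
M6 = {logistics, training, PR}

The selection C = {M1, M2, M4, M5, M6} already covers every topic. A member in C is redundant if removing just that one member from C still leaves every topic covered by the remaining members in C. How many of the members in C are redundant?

Drop M1: legal uncovered — not redundant.
Drop M2: outreach uncovered — not redundant.
Drop M4: ops, audit uncovered — not redundant.
Drop M5: safety, budget, hiring uncovered — not redundant.
Drop M6: logistics, training uncovered — not redundant.
None of the members in C is redundant.

0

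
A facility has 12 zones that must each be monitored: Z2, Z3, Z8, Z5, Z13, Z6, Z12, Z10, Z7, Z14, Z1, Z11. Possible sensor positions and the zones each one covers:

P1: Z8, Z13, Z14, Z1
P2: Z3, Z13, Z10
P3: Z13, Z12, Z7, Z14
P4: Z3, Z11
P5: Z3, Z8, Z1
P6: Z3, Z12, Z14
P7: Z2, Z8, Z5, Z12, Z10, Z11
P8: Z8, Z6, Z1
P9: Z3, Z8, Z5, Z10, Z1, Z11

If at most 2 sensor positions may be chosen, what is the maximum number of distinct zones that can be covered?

10

Choosing P3, P9 covers {Z3, Z8, Z5, Z13, Z12, Z10, Z7, Z14, Z1, Z11} — 10 zones.
No choice of 2 sensor positions does better; here Z2, Z6 are left uncovered.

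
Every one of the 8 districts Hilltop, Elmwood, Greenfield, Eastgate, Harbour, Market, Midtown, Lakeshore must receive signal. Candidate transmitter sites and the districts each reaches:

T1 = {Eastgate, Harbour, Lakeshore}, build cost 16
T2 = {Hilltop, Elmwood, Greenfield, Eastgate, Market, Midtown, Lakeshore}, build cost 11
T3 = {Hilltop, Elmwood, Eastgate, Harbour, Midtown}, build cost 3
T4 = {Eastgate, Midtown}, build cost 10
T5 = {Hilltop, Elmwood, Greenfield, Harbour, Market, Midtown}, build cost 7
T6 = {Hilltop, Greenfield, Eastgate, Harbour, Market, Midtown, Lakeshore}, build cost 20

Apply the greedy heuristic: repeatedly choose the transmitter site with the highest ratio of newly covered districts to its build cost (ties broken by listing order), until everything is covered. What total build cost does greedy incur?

21

Pick 1: T3 adds 5 new (Hilltop, Elmwood, Eastgate, Harbour, Midtown) at build cost 3 (ratio 5/3).
Pick 2: T5 adds 2 new (Greenfield, Market) at build cost 7 (ratio 2/7).
Pick 3: T2 adds 1 new (Lakeshore) at build cost 11 (ratio 1/11).
Greedy total build cost: 3 + 7 + 11 = 21. (The true optimum is 14, so greedy overshoots here.)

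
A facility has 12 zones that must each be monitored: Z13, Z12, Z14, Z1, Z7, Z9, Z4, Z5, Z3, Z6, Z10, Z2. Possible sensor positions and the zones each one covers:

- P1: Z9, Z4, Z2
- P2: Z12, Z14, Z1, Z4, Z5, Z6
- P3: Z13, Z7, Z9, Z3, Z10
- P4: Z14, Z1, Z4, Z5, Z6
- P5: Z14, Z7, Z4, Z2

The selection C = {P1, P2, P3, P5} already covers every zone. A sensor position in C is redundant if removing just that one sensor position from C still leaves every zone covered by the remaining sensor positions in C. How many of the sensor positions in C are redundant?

Drop P1: the rest still cover every zone — redundant.
Drop P2: Z12, Z1, Z5, Z6 uncovered — not redundant.
Drop P3: Z13, Z3, Z10 uncovered — not redundant.
Drop P5: the rest still cover every zone — redundant.
2 redundant: P1, P5.

2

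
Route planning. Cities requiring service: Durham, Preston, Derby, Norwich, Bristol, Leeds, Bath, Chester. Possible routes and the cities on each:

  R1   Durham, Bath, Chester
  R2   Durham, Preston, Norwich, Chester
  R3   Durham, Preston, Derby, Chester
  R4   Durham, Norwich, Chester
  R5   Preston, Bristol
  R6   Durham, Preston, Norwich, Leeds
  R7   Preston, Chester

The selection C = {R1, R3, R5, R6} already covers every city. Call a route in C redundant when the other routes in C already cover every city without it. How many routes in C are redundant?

Drop R1: Bath uncovered — not redundant.
Drop R3: Derby uncovered — not redundant.
Drop R5: Bristol uncovered — not redundant.
Drop R6: Norwich, Leeds uncovered — not redundant.
None of the routes in C is redundant.

0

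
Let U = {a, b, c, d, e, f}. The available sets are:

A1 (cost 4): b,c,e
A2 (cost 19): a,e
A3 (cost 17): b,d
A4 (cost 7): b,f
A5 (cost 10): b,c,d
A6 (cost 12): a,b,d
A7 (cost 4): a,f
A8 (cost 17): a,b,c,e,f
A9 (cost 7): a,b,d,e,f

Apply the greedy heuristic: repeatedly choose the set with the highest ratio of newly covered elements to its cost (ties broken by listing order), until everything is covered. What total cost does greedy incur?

Pick 1: A1 adds 3 new (b, c, e) at cost 4 (ratio 3/4).
Pick 2: A7 adds 2 new (a, f) at cost 4 (ratio 2/4).
Pick 3: A9 adds 1 new (d) at cost 7 (ratio 1/7).
Greedy total cost: 4 + 4 + 7 = 15. (The true optimum is 11, so greedy overshoots here.)

15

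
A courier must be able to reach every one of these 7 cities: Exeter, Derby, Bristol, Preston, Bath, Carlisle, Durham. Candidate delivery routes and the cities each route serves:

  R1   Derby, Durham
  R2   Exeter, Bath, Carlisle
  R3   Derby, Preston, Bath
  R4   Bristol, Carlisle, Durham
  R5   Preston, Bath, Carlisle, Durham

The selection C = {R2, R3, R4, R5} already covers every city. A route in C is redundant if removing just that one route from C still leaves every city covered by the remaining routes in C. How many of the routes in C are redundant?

1

Drop R2: Exeter uncovered — not redundant.
Drop R3: Derby uncovered — not redundant.
Drop R4: Bristol uncovered — not redundant.
Drop R5: the rest still cover every city — redundant.
1 redundant: R5.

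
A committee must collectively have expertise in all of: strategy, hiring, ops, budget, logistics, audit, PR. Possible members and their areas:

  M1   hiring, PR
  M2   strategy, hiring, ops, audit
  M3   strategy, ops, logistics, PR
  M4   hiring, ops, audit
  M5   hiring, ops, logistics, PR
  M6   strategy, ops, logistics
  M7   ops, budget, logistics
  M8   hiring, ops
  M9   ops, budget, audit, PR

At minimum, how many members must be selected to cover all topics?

M1, M2, M7 together cover {strategy, hiring, ops, budget, logistics, audit, PR} — every topic.
No 2 of the 9 members cover everything (all 36 pairs fall short), so 3 is minimum.

3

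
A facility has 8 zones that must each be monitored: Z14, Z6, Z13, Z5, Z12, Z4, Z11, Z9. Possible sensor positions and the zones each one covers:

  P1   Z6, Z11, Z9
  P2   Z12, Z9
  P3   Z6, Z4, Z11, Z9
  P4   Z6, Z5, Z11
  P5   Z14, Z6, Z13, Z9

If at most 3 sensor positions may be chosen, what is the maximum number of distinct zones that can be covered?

Choosing P2, P3, P5 covers {Z14, Z6, Z13, Z12, Z4, Z11, Z9} — 7 zones.
No choice of 3 sensor positions does better; here Z5 is left uncovered.

7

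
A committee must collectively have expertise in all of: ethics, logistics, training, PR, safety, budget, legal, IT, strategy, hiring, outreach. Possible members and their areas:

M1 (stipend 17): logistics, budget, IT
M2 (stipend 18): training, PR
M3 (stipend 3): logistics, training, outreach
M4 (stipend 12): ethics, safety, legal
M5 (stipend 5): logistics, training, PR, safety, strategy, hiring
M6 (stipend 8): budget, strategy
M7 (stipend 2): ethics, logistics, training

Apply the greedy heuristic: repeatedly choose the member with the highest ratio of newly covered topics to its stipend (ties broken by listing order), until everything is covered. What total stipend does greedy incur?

47

Pick 1: M7 adds 3 new (ethics, logistics, training) at stipend 2 (ratio 3/2).
Pick 2: M5 adds 4 new (PR, safety, strategy, hiring) at stipend 5 (ratio 4/5).
Pick 3: M3 adds 1 new (outreach) at stipend 3 (ratio 1/3).
Pick 4: M6 adds 1 new (budget) at stipend 8 (ratio 1/8).
Pick 5: M4 adds 1 new (legal) at stipend 12 (ratio 1/12).
Pick 6: M1 adds 1 new (IT) at stipend 17 (ratio 1/17).
Greedy total stipend: 2 + 5 + 3 + 8 + 12 + 17 = 47. (The true optimum is 37, so greedy overshoots here.)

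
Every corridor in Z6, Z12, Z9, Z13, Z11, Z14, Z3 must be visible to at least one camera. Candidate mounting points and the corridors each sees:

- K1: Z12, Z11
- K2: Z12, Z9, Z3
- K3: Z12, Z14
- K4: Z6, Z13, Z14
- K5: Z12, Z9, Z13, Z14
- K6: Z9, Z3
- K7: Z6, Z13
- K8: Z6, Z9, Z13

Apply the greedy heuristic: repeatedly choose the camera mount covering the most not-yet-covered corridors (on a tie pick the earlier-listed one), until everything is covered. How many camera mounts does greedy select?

4

Pick 1: K5 covers 4 new corridors (Z12, Z9, Z13, Z14).
Pick 2: K1 covers 1 new corridors (Z11).
Pick 3: K2 covers 1 new corridors (Z3).
Pick 4: K4 covers 1 new corridors (Z6).
Greedy uses 4 camera mounts. (The true minimum is 3.)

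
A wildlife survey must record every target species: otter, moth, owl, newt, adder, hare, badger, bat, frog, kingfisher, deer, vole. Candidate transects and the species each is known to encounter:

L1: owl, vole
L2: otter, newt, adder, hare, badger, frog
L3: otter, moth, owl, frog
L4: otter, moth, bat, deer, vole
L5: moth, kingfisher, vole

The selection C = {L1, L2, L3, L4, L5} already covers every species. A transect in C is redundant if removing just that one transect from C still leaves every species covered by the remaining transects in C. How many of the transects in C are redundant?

Drop L1: the rest still cover every species — redundant.
Drop L2: newt, adder, hare, badger uncovered — not redundant.
Drop L3: the rest still cover every species — redundant.
Drop L4: bat, deer uncovered — not redundant.
Drop L5: kingfisher uncovered — not redundant.
2 redundant: L1, L3.

2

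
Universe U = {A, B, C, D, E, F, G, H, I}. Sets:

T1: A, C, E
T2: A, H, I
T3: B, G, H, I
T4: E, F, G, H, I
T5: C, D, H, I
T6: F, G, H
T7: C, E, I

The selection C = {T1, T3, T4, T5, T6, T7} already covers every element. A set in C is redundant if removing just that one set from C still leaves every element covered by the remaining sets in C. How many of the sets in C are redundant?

Drop T1: A uncovered — not redundant.
Drop T3: B uncovered — not redundant.
Drop T4: the rest still cover every element — redundant.
Drop T5: D uncovered — not redundant.
Drop T6: the rest still cover every element — redundant.
Drop T7: the rest still cover every element — redundant.
3 redundant: T4, T6, T7.

3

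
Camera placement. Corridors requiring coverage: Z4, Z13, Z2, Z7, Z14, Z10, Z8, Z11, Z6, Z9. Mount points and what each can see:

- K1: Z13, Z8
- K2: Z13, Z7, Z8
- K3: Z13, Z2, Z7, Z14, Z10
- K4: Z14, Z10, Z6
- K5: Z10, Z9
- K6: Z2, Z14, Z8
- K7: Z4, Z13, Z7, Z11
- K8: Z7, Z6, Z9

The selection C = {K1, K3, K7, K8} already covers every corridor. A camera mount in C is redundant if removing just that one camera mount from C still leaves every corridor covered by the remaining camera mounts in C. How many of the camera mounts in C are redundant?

Drop K1: Z8 uncovered — not redundant.
Drop K3: Z2, Z14, Z10 uncovered — not redundant.
Drop K7: Z4, Z11 uncovered — not redundant.
Drop K8: Z6, Z9 uncovered — not redundant.
None of the camera mounts in C is redundant.

0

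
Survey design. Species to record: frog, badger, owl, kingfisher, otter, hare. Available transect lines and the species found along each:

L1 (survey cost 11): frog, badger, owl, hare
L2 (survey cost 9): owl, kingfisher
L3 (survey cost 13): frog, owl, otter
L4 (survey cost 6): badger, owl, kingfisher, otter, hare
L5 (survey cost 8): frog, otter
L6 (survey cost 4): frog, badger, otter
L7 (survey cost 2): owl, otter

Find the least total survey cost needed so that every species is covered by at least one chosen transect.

L4, L6 cover every species at survey cost 6 + 4 = 10.
Any cover uses at least 2 transects; among all covering selections none totals below 10.
Greedy by coverage-per-survey cost would pick L7, L4, L6 for 12 — worse than the optimum 10.

10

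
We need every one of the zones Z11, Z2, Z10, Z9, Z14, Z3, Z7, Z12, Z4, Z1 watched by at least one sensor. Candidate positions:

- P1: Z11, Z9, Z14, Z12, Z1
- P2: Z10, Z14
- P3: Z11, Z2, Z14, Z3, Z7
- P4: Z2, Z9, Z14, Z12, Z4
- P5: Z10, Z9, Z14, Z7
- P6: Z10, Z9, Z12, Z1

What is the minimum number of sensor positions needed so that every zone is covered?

3

P3, P4, P6 together cover {Z11, Z2, Z10, Z9, Z14, Z3, Z7, Z12, Z4, Z1} — every zone.
No 2 of the 6 sensor positions cover everything (all 15 pairs fall short), so 3 is minimum.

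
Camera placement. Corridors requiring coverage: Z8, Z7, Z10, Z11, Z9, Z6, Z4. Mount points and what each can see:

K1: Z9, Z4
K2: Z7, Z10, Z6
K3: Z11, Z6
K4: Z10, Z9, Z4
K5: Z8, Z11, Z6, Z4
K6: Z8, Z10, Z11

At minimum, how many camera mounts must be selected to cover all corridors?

K1, K2, K5 together cover {Z8, Z7, Z10, Z11, Z9, Z6, Z4} — every corridor.
No 2 of the 6 camera mounts cover everything (all 15 pairs fall short), so 3 is minimum.

3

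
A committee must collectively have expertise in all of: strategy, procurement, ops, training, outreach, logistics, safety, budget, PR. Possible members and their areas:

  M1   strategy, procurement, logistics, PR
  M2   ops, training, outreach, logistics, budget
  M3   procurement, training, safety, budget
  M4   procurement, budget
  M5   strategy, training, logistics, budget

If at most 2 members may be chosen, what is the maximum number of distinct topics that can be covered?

8

Choosing M1, M2 covers {strategy, procurement, ops, training, outreach, logistics, budget, PR} — 8 topics.
No choice of 2 members does better; here safety is left uncovered.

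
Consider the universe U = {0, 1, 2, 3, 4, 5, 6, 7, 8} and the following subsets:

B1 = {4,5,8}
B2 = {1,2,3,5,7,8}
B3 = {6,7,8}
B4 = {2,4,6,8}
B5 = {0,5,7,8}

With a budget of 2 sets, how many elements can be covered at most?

Choosing B2, B4 covers {1, 2, 3, 4, 5, 6, 7, 8} — 8 elements.
No choice of 2 sets does better; here 0 is left uncovered.

8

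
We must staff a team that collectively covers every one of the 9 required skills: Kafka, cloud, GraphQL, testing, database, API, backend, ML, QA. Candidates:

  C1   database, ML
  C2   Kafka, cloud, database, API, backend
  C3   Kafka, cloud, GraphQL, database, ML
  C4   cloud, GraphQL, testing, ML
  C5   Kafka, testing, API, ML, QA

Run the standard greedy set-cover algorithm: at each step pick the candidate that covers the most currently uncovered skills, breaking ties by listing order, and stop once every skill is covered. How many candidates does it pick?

3

Pick 1: C2 covers 5 new skills (Kafka, cloud, database, API, backend).
Pick 2: C4 covers 3 new skills (GraphQL, testing, ML).
Pick 3: C5 covers 1 new skills (QA).
Greedy uses 3 candidates.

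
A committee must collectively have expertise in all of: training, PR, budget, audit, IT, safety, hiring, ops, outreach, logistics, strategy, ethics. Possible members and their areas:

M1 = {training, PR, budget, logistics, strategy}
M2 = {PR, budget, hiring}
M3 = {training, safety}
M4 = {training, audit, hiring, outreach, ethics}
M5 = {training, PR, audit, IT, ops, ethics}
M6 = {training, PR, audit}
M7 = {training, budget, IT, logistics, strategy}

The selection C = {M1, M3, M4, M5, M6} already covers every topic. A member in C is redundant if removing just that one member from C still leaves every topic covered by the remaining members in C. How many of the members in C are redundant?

Drop M1: budget, logistics, strategy uncovered — not redundant.
Drop M3: safety uncovered — not redundant.
Drop M4: hiring, outreach uncovered — not redundant.
Drop M5: IT, ops uncovered — not redundant.
Drop M6: the rest still cover every topic — redundant.
1 redundant: M6.

1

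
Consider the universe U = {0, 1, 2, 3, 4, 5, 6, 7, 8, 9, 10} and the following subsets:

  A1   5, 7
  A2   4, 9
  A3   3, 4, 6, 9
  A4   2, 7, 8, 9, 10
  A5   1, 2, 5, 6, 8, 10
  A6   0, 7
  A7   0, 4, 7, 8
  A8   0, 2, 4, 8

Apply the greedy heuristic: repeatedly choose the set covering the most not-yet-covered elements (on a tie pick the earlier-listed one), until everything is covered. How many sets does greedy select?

3

Pick 1: A5 covers 6 new elements (1, 2, 5, 6, 8, 10).
Pick 2: A3 covers 3 new elements (3, 4, 9).
Pick 3: A6 covers 2 new elements (0, 7).
Greedy uses 3 sets.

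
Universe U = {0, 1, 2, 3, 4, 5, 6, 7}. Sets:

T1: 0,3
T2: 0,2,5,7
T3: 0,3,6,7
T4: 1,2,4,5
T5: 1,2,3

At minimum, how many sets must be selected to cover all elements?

T3, T4 together cover {0, 1, 2, 3, 4, 5, 6, 7} — every element.
No single set contains all 8 elements, so 2 is optimal.

2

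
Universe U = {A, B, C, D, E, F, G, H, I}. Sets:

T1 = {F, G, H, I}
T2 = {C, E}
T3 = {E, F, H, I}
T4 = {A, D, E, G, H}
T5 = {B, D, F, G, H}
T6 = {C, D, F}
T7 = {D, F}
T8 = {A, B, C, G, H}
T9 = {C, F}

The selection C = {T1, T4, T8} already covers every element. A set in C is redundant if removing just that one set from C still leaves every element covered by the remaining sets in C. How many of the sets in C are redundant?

0

Drop T1: F, I uncovered — not redundant.
Drop T4: D, E uncovered — not redundant.
Drop T8: B, C uncovered — not redundant.
None of the sets in C is redundant.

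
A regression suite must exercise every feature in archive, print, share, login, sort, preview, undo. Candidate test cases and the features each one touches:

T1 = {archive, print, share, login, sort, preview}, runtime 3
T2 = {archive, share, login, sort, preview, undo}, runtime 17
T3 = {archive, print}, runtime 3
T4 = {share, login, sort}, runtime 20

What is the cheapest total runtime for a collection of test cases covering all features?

T1, T2 cover every feature at runtime 3 + 17 = 20.
Any cover uses at least 2 test cases; among all covering selections none totals below 20.

20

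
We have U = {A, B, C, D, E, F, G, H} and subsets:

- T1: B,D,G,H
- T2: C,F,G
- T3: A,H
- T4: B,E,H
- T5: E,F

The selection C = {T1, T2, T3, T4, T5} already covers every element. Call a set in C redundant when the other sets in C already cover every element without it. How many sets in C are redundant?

Drop T1: D uncovered — not redundant.
Drop T2: C uncovered — not redundant.
Drop T3: A uncovered — not redundant.
Drop T4: the rest still cover every element — redundant.
Drop T5: the rest still cover every element — redundant.
2 redundant: T4, T5.

2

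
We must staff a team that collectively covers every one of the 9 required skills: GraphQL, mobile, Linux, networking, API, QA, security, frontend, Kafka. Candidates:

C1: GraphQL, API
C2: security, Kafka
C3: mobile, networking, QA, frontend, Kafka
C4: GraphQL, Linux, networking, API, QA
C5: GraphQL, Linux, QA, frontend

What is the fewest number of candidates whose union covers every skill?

3

C2, C3, C4 together cover {GraphQL, mobile, Linux, networking, API, QA, security, frontend, Kafka} — every skill.
No 2 of the 5 candidates cover everything (all 10 pairs fall short), so 3 is minimum.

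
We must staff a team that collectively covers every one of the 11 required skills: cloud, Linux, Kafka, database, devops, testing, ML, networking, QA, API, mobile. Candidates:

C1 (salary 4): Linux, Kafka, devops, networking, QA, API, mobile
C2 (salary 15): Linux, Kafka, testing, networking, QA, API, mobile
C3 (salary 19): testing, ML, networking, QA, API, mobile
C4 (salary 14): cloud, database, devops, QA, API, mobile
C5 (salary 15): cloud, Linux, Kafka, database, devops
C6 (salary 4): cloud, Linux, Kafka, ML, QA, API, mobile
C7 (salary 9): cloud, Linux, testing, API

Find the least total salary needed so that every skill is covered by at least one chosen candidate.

C1, C4, C6, C7 cover every skill at salary 4 + 14 + 4 + 9 = 31.
Any cover uses at least 2 candidates; among all covering selections none totals below 31.

31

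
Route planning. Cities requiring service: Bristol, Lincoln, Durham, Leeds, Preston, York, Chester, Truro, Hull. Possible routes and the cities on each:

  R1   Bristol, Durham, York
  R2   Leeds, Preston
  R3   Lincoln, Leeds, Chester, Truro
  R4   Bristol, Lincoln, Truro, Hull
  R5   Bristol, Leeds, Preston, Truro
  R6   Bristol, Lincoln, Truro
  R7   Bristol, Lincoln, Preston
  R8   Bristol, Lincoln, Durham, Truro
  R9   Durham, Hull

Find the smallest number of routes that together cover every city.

R1, R2, R3, R4 together cover {Bristol, Lincoln, Durham, Leeds, Preston, York, Chester, Truro, Hull} — every city.
No 3 of the 9 routes cover everything (all 84 triples fall short), so 4 is minimum.

4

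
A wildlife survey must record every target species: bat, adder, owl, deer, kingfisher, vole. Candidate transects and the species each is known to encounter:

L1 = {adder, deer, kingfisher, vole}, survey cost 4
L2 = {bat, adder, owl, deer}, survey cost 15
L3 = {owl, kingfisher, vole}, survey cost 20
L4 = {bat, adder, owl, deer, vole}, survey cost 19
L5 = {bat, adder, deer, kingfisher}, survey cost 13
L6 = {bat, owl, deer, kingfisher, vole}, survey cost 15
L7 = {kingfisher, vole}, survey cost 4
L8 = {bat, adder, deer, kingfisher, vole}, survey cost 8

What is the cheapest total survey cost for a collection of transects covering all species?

L1, L2 cover every species at survey cost 4 + 15 = 19.
Any cover uses at least 2 transects; among all covering selections none totals below 19.

19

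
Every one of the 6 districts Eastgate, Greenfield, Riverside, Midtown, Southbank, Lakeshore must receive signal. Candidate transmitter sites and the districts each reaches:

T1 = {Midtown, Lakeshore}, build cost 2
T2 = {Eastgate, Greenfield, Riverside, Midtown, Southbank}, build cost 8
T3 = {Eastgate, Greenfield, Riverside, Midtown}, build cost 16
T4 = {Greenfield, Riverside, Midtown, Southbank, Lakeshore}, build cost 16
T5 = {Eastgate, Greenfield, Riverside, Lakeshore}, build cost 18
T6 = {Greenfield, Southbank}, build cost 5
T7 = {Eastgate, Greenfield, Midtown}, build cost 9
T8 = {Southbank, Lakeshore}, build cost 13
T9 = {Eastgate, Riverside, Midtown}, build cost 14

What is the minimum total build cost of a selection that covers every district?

10

T1, T2 cover every district at build cost 2 + 8 = 10.
Any cover uses at least 2 transmitter sites; among all covering selections none totals below 10.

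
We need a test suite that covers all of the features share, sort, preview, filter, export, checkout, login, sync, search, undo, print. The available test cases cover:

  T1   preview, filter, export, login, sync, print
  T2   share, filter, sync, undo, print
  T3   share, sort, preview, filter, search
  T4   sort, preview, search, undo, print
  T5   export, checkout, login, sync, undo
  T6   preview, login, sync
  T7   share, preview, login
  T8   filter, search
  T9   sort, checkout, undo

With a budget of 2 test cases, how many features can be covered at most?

Choosing T3, T5 covers {share, sort, preview, filter, export, checkout, login, sync, search, undo} — 10 features.
No choice of 2 test cases does better; here print is left uncovered.

10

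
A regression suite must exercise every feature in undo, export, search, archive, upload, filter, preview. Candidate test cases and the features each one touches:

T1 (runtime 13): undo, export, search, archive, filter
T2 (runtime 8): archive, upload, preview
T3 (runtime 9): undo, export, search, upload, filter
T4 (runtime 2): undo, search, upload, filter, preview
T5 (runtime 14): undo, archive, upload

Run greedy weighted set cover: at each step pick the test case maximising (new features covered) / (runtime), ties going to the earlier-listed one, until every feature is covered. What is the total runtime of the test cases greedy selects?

Pick 1: T4 adds 5 new (undo, search, upload, filter, preview) at runtime 2 (ratio 5/2).
Pick 2: T1 adds 2 new (export, archive) at runtime 13 (ratio 2/13).
Greedy total runtime: 2 + 13 = 15.

15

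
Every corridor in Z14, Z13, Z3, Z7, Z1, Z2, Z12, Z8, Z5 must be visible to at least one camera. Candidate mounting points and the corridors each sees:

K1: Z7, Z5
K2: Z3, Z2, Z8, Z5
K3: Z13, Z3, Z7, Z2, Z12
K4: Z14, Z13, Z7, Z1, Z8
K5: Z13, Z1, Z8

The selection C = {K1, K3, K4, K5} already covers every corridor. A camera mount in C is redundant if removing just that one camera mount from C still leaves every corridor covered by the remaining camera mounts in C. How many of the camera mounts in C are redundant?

1

Drop K1: Z5 uncovered — not redundant.
Drop K3: Z3, Z2, Z12 uncovered — not redundant.
Drop K4: Z14 uncovered — not redundant.
Drop K5: the rest still cover every corridor — redundant.
1 redundant: K5.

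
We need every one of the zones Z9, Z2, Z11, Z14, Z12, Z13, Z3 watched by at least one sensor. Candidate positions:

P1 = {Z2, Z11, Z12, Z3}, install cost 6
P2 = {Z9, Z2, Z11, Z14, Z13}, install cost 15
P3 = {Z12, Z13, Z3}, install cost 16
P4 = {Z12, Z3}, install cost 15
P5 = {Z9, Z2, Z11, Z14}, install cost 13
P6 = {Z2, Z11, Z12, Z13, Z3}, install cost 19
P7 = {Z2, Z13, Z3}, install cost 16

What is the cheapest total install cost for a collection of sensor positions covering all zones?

21

P1, P2 cover every zone at install cost 6 + 15 = 21.
Any cover uses at least 2 sensor positions; among all covering selections none totals below 21.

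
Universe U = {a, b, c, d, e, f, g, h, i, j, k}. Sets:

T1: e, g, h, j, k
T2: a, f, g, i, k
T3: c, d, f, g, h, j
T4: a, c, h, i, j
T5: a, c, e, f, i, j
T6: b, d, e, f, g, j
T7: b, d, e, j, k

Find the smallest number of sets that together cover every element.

3

T1, T4, T6 together cover {a, b, c, d, e, f, g, h, i, j, k} — every element.
No 2 of the 7 sets cover everything (all 21 pairs fall short), so 3 is minimum.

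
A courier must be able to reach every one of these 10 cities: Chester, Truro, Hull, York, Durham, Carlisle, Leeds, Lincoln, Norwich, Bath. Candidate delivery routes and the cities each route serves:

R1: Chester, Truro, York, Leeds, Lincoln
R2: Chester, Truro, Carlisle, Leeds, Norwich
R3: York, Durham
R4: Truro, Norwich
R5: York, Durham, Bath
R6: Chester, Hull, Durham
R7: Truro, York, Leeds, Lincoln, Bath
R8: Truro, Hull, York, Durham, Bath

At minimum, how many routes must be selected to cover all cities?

R1, R2, R8 together cover {Chester, Truro, Hull, York, Durham, Carlisle, Leeds, Lincoln, Norwich, Bath} — every city.
No 2 of the 8 routes cover everything (all 28 pairs fall short), so 3 is minimum.

3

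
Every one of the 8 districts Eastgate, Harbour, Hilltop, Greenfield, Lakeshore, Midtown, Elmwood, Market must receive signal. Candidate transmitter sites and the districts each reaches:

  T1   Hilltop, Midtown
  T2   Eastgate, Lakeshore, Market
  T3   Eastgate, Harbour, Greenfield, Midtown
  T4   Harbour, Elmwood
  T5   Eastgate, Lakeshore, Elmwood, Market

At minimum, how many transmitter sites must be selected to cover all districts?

3

T1, T3, T5 together cover {Eastgate, Harbour, Hilltop, Greenfield, Lakeshore, Midtown, Elmwood, Market} — every district.
No 2 of the 5 transmitter sites cover everything (all 10 pairs fall short), so 3 is minimum.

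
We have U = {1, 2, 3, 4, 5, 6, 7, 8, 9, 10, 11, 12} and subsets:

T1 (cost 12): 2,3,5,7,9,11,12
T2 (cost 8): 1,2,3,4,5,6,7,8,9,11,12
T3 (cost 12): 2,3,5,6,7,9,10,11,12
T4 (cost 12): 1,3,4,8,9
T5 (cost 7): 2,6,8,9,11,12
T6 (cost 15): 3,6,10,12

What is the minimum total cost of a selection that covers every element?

20

T2, T3 cover every element at cost 8 + 12 = 20.
Any cover uses at least 2 sets; among all covering selections none totals below 20.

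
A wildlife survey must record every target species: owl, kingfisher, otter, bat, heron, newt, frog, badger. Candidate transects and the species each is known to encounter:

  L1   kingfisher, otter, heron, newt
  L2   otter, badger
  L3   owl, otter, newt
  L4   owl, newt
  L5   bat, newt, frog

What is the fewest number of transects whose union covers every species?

4

L1, L2, L3, L5 together cover {owl, kingfisher, otter, bat, heron, newt, frog, badger} — every species.
No 3 of the 5 transects cover everything (all 10 triples fall short), so 4 is minimum.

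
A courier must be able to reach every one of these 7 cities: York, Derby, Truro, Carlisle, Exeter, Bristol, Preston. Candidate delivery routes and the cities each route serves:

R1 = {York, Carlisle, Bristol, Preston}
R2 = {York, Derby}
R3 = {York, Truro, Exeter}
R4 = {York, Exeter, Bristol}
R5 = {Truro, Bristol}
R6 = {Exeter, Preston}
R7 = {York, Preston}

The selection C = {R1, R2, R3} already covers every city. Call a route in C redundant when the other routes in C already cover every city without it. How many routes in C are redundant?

Drop R1: Carlisle, Bristol, Preston uncovered — not redundant.
Drop R2: Derby uncovered — not redundant.
Drop R3: Truro, Exeter uncovered — not redundant.
None of the routes in C is redundant.

0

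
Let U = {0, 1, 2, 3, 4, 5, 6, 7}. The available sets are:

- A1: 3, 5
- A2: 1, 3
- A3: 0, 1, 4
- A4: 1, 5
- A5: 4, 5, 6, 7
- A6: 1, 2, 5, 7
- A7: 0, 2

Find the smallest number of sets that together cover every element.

3

A2, A5, A7 together cover {0, 1, 2, 3, 4, 5, 6, 7} — every element.
No 2 of the 7 sets cover everything (all 21 pairs fall short), so 3 is minimum.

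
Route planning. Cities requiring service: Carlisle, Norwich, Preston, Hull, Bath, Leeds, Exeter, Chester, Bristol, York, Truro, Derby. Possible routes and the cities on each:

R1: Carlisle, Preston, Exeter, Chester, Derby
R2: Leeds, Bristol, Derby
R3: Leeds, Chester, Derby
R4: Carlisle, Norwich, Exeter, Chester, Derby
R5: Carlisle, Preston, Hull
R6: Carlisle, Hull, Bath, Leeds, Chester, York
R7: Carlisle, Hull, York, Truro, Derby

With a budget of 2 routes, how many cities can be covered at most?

Choosing R1, R6 covers {Carlisle, Preston, Hull, Bath, Leeds, Exeter, Chester, York, Derby} — 9 cities.
No choice of 2 routes does better; here Norwich, Bristol, Truro are left uncovered.

9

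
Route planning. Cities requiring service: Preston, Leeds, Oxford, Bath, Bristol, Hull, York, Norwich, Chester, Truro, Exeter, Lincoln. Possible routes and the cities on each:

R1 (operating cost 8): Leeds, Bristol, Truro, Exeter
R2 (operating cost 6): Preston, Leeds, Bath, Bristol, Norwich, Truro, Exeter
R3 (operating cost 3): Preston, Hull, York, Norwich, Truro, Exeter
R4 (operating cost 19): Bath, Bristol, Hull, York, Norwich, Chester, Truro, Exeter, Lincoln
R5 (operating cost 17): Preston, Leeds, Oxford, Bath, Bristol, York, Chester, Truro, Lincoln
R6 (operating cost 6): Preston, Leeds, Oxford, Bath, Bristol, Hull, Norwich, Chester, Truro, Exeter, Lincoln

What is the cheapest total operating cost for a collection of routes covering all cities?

R3, R6 cover every city at operating cost 3 + 6 = 9.
Any cover uses at least 2 routes; among all covering selections none totals below 9.

9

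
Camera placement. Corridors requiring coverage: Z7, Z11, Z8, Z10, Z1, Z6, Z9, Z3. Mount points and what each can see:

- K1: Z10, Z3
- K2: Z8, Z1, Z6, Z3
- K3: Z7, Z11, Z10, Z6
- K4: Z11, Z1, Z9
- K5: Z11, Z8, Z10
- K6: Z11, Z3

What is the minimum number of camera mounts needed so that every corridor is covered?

K2, K3, K4 together cover {Z7, Z11, Z8, Z10, Z1, Z6, Z9, Z3} — every corridor.
No 2 of the 6 camera mounts cover everything (all 15 pairs fall short), so 3 is minimum.

3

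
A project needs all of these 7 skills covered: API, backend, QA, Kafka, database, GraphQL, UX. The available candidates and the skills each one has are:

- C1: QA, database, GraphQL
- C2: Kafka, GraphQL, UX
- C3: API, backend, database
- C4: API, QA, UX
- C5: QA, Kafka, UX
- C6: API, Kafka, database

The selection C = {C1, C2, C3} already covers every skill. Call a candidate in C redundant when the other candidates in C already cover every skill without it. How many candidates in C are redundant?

0

Drop C1: QA uncovered — not redundant.
Drop C2: Kafka, UX uncovered — not redundant.
Drop C3: API, backend uncovered — not redundant.
None of the candidates in C is redundant.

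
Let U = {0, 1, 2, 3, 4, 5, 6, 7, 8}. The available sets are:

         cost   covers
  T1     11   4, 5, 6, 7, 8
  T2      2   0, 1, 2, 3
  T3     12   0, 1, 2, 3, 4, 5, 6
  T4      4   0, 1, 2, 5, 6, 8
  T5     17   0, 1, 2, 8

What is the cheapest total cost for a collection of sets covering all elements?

T1, T2 cover every element at cost 11 + 2 = 13.
Any cover uses at least 2 sets; among all covering selections none totals below 13.
Greedy by coverage-per-cost would pick T2, T4, T1 for 17 — worse than the optimum 13.

13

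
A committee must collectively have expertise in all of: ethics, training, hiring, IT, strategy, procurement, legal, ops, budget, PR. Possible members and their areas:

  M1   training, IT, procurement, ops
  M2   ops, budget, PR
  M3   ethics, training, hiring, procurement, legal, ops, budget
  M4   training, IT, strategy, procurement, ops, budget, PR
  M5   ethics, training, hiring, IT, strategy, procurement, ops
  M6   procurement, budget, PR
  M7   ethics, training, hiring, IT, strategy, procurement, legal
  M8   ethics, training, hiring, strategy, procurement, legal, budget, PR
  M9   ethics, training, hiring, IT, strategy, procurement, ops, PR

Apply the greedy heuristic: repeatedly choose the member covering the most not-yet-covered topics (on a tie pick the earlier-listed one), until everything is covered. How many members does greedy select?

Pick 1: M8 covers 8 new topics (ethics, training, hiring, strategy, procurement, legal, budget, PR).
Pick 2: M1 covers 2 new topics (IT, ops).
Greedy uses 2 members.

2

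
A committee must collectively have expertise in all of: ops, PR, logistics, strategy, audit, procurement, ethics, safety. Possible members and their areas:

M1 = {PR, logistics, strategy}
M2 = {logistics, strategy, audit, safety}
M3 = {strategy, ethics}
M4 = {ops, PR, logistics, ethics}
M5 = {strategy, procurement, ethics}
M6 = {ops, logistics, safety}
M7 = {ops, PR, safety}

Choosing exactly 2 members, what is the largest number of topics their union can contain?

Choosing M2, M4 covers {ops, PR, logistics, strategy, audit, ethics, safety} — 7 topics.
No choice of 2 members does better; here procurement is left uncovered.

7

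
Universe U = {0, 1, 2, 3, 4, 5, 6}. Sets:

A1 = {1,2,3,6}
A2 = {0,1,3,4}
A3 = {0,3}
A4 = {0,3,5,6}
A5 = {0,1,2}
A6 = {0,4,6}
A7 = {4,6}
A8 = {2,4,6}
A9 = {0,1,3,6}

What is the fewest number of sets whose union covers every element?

3

A1, A2, A4 together cover {0, 1, 2, 3, 4, 5, 6} — every element.
No 2 of the 9 sets cover everything (all 36 pairs fall short), so 3 is minimum.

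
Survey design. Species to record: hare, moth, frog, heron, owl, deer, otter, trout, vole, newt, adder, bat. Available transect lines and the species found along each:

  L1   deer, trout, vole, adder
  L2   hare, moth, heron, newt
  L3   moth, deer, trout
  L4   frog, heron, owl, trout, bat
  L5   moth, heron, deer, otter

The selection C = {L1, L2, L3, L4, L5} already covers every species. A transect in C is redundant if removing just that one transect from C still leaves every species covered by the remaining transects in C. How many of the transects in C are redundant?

1

Drop L1: vole, adder uncovered — not redundant.
Drop L2: hare, newt uncovered — not redundant.
Drop L3: the rest still cover every species — redundant.
Drop L4: frog, owl, bat uncovered — not redundant.
Drop L5: otter uncovered — not redundant.
1 redundant: L3.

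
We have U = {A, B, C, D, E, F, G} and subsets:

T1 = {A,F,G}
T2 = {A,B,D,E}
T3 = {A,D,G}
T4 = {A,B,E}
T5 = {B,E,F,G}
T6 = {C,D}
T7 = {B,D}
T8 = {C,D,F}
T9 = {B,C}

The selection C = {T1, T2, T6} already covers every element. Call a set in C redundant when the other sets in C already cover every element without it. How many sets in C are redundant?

Drop T1: F, G uncovered — not redundant.
Drop T2: B, E uncovered — not redundant.
Drop T6: C uncovered — not redundant.
None of the sets in C is redundant.

0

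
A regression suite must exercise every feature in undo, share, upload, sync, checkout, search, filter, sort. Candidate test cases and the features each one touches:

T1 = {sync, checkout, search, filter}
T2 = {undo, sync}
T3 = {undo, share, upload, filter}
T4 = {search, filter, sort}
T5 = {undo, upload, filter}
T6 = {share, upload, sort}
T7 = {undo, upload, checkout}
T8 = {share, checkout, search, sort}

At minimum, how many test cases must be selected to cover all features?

3

T1, T2, T6 together cover {undo, share, upload, sync, checkout, search, filter, sort} — every feature.
No 2 of the 8 test cases cover everything (all 28 pairs fall short), so 3 is minimum.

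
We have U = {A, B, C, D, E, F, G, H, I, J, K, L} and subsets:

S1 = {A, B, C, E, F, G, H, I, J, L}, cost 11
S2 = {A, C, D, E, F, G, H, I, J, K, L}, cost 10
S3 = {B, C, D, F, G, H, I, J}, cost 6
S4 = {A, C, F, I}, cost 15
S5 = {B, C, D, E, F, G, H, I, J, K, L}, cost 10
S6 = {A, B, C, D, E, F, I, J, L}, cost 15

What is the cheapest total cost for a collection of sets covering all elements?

S2, S3 cover every element at cost 10 + 6 = 16.
Any cover uses at least 2 sets; among all covering selections none totals below 16.

16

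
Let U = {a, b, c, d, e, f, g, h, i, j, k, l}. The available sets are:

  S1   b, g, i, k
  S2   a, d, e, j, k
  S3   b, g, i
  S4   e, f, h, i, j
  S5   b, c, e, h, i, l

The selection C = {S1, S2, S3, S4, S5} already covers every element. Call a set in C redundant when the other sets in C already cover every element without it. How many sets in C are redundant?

2

Drop S1: the rest still cover every element — redundant.
Drop S2: a, d uncovered — not redundant.
Drop S3: the rest still cover every element — redundant.
Drop S4: f uncovered — not redundant.
Drop S5: c, l uncovered — not redundant.
2 redundant: S1, S3.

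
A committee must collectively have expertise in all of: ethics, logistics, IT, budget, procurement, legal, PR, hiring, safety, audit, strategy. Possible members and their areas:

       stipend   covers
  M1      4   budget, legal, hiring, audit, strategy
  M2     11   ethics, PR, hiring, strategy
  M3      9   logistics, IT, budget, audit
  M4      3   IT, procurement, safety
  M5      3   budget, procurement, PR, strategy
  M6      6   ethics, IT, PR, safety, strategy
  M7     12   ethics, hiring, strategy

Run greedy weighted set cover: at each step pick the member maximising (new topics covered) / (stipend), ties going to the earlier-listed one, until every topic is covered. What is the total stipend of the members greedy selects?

25

Pick 1: M5 adds 4 new (budget, procurement, PR, strategy) at stipend 3 (ratio 4/3).
Pick 2: M1 adds 3 new (legal, hiring, audit) at stipend 4 (ratio 3/4).
Pick 3: M4 adds 2 new (IT, safety) at stipend 3 (ratio 2/3).
Pick 4: M6 adds 1 new (ethics) at stipend 6 (ratio 1/6).
Pick 5: M3 adds 1 new (logistics) at stipend 9 (ratio 1/9).
Greedy total stipend: 3 + 4 + 3 + 6 + 9 = 25. (The true optimum is 22, so greedy overshoots here.)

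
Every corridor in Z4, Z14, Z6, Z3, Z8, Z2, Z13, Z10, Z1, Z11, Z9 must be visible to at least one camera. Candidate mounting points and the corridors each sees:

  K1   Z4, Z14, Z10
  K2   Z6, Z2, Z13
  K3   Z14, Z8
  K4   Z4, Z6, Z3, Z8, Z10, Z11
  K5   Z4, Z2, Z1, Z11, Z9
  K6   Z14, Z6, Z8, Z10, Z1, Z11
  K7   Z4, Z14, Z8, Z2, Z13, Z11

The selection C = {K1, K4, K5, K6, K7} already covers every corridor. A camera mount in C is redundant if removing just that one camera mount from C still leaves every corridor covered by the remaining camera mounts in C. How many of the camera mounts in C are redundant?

Drop K1: the rest still cover every corridor — redundant.
Drop K4: Z3 uncovered — not redundant.
Drop K5: Z9 uncovered — not redundant.
Drop K6: the rest still cover every corridor — redundant.
Drop K7: Z13 uncovered — not redundant.
2 redundant: K1, K6.

2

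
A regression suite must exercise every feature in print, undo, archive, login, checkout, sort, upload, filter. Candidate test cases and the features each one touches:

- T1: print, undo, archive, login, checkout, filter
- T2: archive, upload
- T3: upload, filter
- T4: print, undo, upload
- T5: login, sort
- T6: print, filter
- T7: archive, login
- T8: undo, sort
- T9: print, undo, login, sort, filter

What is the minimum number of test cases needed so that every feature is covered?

3

T1, T2, T5 together cover {print, undo, archive, login, checkout, sort, upload, filter} — every feature.
No 2 of the 9 test cases cover everything (all 36 pairs fall short), so 3 is minimum.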